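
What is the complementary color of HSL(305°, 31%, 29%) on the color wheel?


Complement = opposite side of color wheel = hue + 180°
H' = (305 + 180) mod 360 = 125°
S and L unchanged.
= HSL(125°, 31%, 29%)


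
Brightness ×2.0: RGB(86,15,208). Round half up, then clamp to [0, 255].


Multiply each channel by 2.0, round half up, clamp to [0, 255]
R: 86×2.0 = 172
G: 15×2.0 = 30
B: 208×2.0 = 416 → clamp → 255
= RGB(172, 30, 255)


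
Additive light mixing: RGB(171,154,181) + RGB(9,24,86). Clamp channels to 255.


Additive: each channel = min(255, C₁+C₂)
R: 171+9 = 180 → 180
G: 154+24 = 178 → 178
B: 181+86 = 267 → 255
= RGB(180, 178, 255)


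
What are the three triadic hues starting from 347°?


Triadic: equally spaced at 120° intervals
H1 = 347°
H2 = (347 + 120) mod 360 = 107°
H3 = (347 + 240) mod 360 = 227°
Triadic = 347°, 107°, 227°


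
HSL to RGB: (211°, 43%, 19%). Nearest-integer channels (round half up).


H=211°, S=0.43, L=0.19
C = (1-|2L-1|)×S = (1-|-0.62|)×0.43 = 0.1634
H' = H/60 = 211/60 ≈ 3.5167; X = C×(1-|H' mod 2 - 1|) ≈ 0.0790
m = L - C/2 = 0.19 - 0.0817 = 0.1083
Sector ⌊H'⌋ = 3 → (R',G',B') = (0.0, ≈0.0790, 0.1634)
RGB = ((R'+m)×255, (G'+m)×255, (B'+m)×255) = (27.6165, 47.75555, 69.2835)
Round half up → RGB(28, 48, 69)


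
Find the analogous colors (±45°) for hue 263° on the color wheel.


Base hue: 263°
Left analog: (263 - 45) mod 360 = 218°
Right analog: (263 + 45) mod 360 = 308°
Analogous hues = 218° and 308°


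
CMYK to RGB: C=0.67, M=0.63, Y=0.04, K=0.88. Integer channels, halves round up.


R = 255 × (1-C) × (1-K) = 255 × 0.33 × 0.12 = 10.098 → 10
G = 255 × (1-M) × (1-K) = 255 × 0.37 × 0.12 = 11.322 → 11
B = 255 × (1-Y) × (1-K) = 255 × 0.96 × 0.12 = 29.376 → 29
= RGB(10, 11, 29)


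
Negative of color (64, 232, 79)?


Invert: (255-R, 255-G, 255-B)
R: 255-64 = 191
G: 255-232 = 23
B: 255-79 = 176
= RGB(191, 23, 176)


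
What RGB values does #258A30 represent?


25 → 37 (R)
8A → 138 (G)
30 → 48 (B)
= RGB(37, 138, 48)


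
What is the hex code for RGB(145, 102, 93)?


R = 145 → 91 (hex)
G = 102 → 66 (hex)
B = 93 → 5D (hex)
Hex = #91665D


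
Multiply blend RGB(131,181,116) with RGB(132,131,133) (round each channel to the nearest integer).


Multiply: C = A×B/255, rounded to nearest integer
R: 131×132/255 = 17292/255 ≈ 67.812 → 68
G: 181×131/255 = 23711/255 ≈ 92.984 → 93
B: 116×133/255 = 15428/255 ≈ 60.502 → 61
= RGB(68, 93, 61)


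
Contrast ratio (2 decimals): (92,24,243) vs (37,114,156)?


Linearize each sRGB channel c=v/255: c/12.92 if c ≤ 0.04045 else ((c+0.055)/1.055)^2.4
L = 0.2126×R_lin + 0.7152×G_lin + 0.0722×B_lin
Color 1 (92,24,243):
  R=92: 92/255≈0.3608 > 0.04045 → ((0.3608+0.055)/1.055)^2.4 ≈ 0.10702
  G=24: 24/255≈0.0941 > 0.04045 → ((0.0941+0.055)/1.055)^2.4 ≈ 0.00913
  B=243: 243/255≈0.9529 > 0.04045 → ((0.9529+0.055)/1.055)^2.4 ≈ 0.89627
  L1 = 0.2126×0.10702 + 0.7152×0.00913 + 0.0722×0.89627 ≈ 0.09400
Color 2 (37,114,156):
  R=37: 37/255≈0.1451 > 0.04045 → ((0.1451+0.055)/1.055)^2.4 ≈ 0.01850
  G=114: 114/255≈0.4471 > 0.04045 → ((0.4471+0.055)/1.055)^2.4 ≈ 0.16827
  B=156: 156/255≈0.6118 > 0.04045 → ((0.6118+0.055)/1.055)^2.4 ≈ 0.33245
  L2 = 0.2126×0.01850 + 0.7152×0.16827 + 0.0722×0.33245 ≈ 0.14828
Lighter = 0.14828, Darker = 0.09400
Ratio = (L_lighter + 0.05) / (L_darker + 0.05)
Ratio = (0.14828 + 0.05) / (0.09400 + 0.05) = 0.19828 / 0.14400 ≈ 1.3770
Ratio ≈ 1.38:1


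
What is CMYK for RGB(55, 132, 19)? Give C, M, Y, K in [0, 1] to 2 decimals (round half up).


R'=55/255≈0.2157, G'=132/255≈0.5176, B'=19/255≈0.0745
K = 1 - max(R',G',B') = 1 - 132/255 = 123/255 = 0.48235… → 0.48
(1-R'-K)/(1-K) simplifies to (max-R)/max with max = 132:
C = (132-55)/132 = 77/132 = 0.58333… → 0.58
M = (132-132)/132 = 0/132 = 0 → 0.00
Y = (132-19)/132 = 113/132 = 0.85606… → 0.86
= CMYK(0.58, 0.00, 0.86, 0.48)


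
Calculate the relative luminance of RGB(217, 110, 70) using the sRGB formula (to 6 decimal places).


Linearize each channel (sRGB transfer function): c = v/255; c_lin = c/12.92 if c ≤ 0.04045, else ((c+0.055)/1.055)^2.4
  R: 217/255 ≈ 0.850980 > 0.04045 → ((0.850980+0.055)/1.055)^2.4 ≈ 0.693872
  G: 110/255 ≈ 0.431373 > 0.04045 → ((0.431373+0.055)/1.055)^2.4 ≈ 0.155926
  B: 70/255 ≈ 0.274510 > 0.04045 → ((0.274510+0.055)/1.055)^2.4 ≈ 0.061246
R_lin = 0.693872, G_lin = 0.155926, B_lin = 0.061246
L = 0.2126×R + 0.7152×G + 0.0722×B
L = 0.2126×0.693872 + 0.7152×0.155926 + 0.0722×0.061246
L ≈ 0.263458


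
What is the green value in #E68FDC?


Color: #E68FDC
R = E6 = 230
G = 8F = 143
B = DC = 220
Green = 143


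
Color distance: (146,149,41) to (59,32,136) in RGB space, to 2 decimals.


d = √[(R₁-R₂)² + (G₁-G₂)² + (B₁-B₂)²]
d = √[(146-59)² + (149-32)² + (41-136)²]
d = √[7569 + 13689 + 9025]
d = √30283
d ≈ 174.02


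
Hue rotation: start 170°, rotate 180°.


New hue = (H + rotation) mod 360
New hue = (170 + 180) mod 360
= 350 mod 360
= 350°


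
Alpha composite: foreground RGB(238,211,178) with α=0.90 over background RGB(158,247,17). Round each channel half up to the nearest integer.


C = α×F + (1-α)×B, with 1-α = 0.10
R: 0.90×238 + 0.10×158 = 214.20 + 15.80 = 230.00 → 230
G: 0.90×211 + 0.10×247 = 189.90 + 24.70 = 214.60 → 215
B: 0.90×178 + 0.10×17 = 160.20 + 1.70 = 161.90 → 162
= RGB(230, 215, 162)


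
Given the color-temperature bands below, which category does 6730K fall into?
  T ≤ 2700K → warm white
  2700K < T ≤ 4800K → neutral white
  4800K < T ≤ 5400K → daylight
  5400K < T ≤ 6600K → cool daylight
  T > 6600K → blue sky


Temperature: 6730K
6730K > 6600K → blue sky
Classification: blue sky


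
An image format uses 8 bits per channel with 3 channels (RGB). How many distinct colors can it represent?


Total bits = 8 bits/channel × 3 channels = 24 bits
Distinct colors = 2^24
= 16,777,216 colors


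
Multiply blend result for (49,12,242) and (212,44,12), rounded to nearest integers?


Multiply: C = A×B/255, rounded to nearest integer
R: 49×212/255 = 10388/255 ≈ 40.737 → 41
G: 12×44/255 = 528/255 ≈ 2.071 → 2
B: 242×12/255 = 2904/255 ≈ 11.388 → 11
= RGB(41, 2, 11)


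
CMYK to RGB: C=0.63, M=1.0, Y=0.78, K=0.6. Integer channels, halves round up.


R = 255 × (1-C) × (1-K) = 255 × 0.37 × 0.40 = 37.74 → 38
G = 255 × (1-M) × (1-K) = 255 × 0.00 × 0.40 = 0
B = 255 × (1-Y) × (1-K) = 255 × 0.22 × 0.40 = 22.44 → 22
= RGB(38, 0, 22)


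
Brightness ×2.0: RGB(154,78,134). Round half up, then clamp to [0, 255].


Multiply each channel by 2.0, round half up, clamp to [0, 255]
R: 154×2.0 = 308 → clamp → 255
G: 78×2.0 = 156
B: 134×2.0 = 268 → clamp → 255
= RGB(255, 156, 255)


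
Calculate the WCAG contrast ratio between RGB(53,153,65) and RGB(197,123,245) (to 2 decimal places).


Linearize each sRGB channel c=v/255: c/12.92 if c ≤ 0.04045 else ((c+0.055)/1.055)^2.4
L = 0.2126×R_lin + 0.7152×G_lin + 0.0722×B_lin
Color 1 (53,153,65):
  R=53: 53/255≈0.2078 > 0.04045 → ((0.2078+0.055)/1.055)^2.4 ≈ 0.03560
  G=153: 153/255≈0.6000 > 0.04045 → ((0.6000+0.055)/1.055)^2.4 ≈ 0.31855
  B=65: 65/255≈0.2549 > 0.04045 → ((0.2549+0.055)/1.055)^2.4 ≈ 0.05286
  L1 = 0.2126×0.03560 + 0.7152×0.31855 + 0.0722×0.05286 ≈ 0.23921
Color 2 (197,123,245):
  R=197: 197/255≈0.7725 > 0.04045 → ((0.7725+0.055)/1.055)^2.4 ≈ 0.55834
  G=123: 123/255≈0.4824 > 0.04045 → ((0.4824+0.055)/1.055)^2.4 ≈ 0.19807
  B=245: 245/255≈0.9608 > 0.04045 → ((0.9608+0.055)/1.055)^2.4 ≈ 0.91310
  L2 = 0.2126×0.55834 + 0.7152×0.19807 + 0.0722×0.91310 ≈ 0.32629
Lighter = 0.32629, Darker = 0.23921
Ratio = (L_lighter + 0.05) / (L_darker + 0.05)
Ratio = (0.32629 + 0.05) / (0.23921 + 0.05) = 0.37629 / 0.28921 ≈ 1.3011
Ratio ≈ 1.30:1


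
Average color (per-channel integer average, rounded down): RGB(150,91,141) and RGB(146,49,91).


Midpoint: each channel = ⌊(C₁+C₂)/2⌋
R: ⌊(150+146)/2⌋ = 148
G: ⌊(91+49)/2⌋ = 70
B: ⌊(141+91)/2⌋ = 116
= RGB(148, 70, 116)


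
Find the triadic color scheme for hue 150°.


Triadic: equally spaced at 120° intervals
H1 = 150°
H2 = (150 + 120) mod 360 = 270°
H3 = (150 + 240) mod 360 = 30°
Triadic = 150°, 270°, 30°


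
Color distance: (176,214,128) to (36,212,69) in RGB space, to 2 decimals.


d = √[(R₁-R₂)² + (G₁-G₂)² + (B₁-B₂)²]
d = √[(176-36)² + (214-212)² + (128-69)²]
d = √[19600 + 4 + 3481]
d = √23085
d ≈ 151.94


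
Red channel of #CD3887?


Color: #CD3887
R = CD = 205
G = 38 = 56
B = 87 = 135
Red = 205


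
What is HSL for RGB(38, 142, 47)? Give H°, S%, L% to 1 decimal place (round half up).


Normalize: R'=38/255≈0.1490, G'=142/255≈0.5569, B'=47/255≈0.1843
Max=142/255, Min=38/255, Δ=Max-Min=104/255
L = (Max+Min)/2 = (142+38)/510 = 180/510 = 0.35294… → L = 35.3%
L ≤ 0.5 → S = Δ/(Max+Min) = 104/(142+38) = 104/180 = 0.57777… → S = 57.8%
(the 1/255 factors cancel in S and H, so raw channel differences can be used)
Max is G' → H = 60 × ((B-R)/Δ + 2) = 60 × ((47-38)/104 + 2)
  9/104 + 2 = 0.0865… + 2 = 2.0865…
  H = 60 × 2.0865… = 125.192…° → H = 125.2°
= HSL(125.2°, 57.8%, 35.3%)


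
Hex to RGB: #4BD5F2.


4B → 75 (R)
D5 → 213 (G)
F2 → 242 (B)
= RGB(75, 213, 242)


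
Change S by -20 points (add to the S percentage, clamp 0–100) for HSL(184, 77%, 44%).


Original S = 77%
Adjustment = -20 percentage points
New S = 77 + (-20) = 57
Clamp to [0, 100] → 57
= HSL(184°, 57%, 44%)


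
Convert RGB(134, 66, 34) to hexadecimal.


R = 134 → 86 (hex)
G = 66 → 42 (hex)
B = 34 → 22 (hex)
Hex = #864222


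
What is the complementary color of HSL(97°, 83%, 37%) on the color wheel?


Complement = opposite side of color wheel = hue + 180°
H' = (97 + 180) mod 360 = 277°
S and L unchanged.
= HSL(277°, 83%, 37%)


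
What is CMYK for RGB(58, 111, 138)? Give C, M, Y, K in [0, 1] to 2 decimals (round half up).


R'=58/255≈0.2275, G'=111/255≈0.4353, B'=138/255≈0.5412
K = 1 - max(R',G',B') = 1 - 138/255 = 117/255 = 0.45882… → 0.46
(1-R'-K)/(1-K) simplifies to (max-R)/max with max = 138:
C = (138-58)/138 = 80/138 = 0.57971… → 0.58
M = (138-111)/138 = 27/138 = 0.19565… → 0.20
Y = (138-138)/138 = 0/138 = 0 → 0.00
= CMYK(0.58, 0.20, 0.00, 0.46)


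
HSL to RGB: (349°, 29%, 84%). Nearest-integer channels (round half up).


H=349°, S=0.29, L=0.84
C = (1-|2L-1|)×S = (1-|0.68|)×0.29 = 0.0928
H' = H/60 = 349/60 ≈ 5.8167; X = C×(1-|H' mod 2 - 1|) ≈ 0.0170
m = L - C/2 = 0.84 - 0.0464 = 0.7936
Sector ⌊H'⌋ = 5 → (R',G',B') = (0.0928, 0.0, ≈0.0170)
RGB = ((R'+m)×255, (G'+m)×255, (B'+m)×255) = (226.032, 202.368, 206.7064)
Round half up → RGB(226, 202, 207)


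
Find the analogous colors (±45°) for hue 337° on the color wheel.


Base hue: 337°
Left analog: (337 - 45) mod 360 = 292°
Right analog: (337 + 45) mod 360 = 22°
Analogous hues = 292° and 22°


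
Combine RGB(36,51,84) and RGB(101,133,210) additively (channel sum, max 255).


Additive: each channel = min(255, C₁+C₂)
R: 36+101 = 137 → 137
G: 51+133 = 184 → 184
B: 84+210 = 294 → 255
= RGB(137, 184, 255)


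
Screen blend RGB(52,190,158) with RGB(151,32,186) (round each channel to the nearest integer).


Screen: C = 255 - (255-A)×(255-B)/255, rounded to nearest integer
R: 255 - (255-52)×(255-151)/255 = 255 - 21112/255 ≈ 255 - 82.792 = 172.208 → 172
G: 255 - (255-190)×(255-32)/255 = 255 - 14495/255 ≈ 255 - 56.843 = 198.157 → 198
B: 255 - (255-158)×(255-186)/255 = 255 - 6693/255 ≈ 255 - 26.247 = 228.753 → 229
= RGB(172, 198, 229)


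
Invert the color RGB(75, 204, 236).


Invert: (255-R, 255-G, 255-B)
R: 255-75 = 180
G: 255-204 = 51
B: 255-236 = 19
= RGB(180, 51, 19)


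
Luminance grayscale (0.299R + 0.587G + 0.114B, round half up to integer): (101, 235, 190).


Gray = 0.299×R + 0.587×G + 0.114×B
Gray = 0.299×101 + 0.587×235 + 0.114×190
Gray = 30.199 + 137.945 + 21.660
Gray = 189.804 → round half up → 190
Gray = 190


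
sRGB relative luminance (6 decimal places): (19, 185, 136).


Linearize each channel (sRGB transfer function): c = v/255; c_lin = c/12.92 if c ≤ 0.04045, else ((c+0.055)/1.055)^2.4
  R: 19/255 ≈ 0.074510 > 0.04045 → ((0.074510+0.055)/1.055)^2.4 ≈ 0.006512
  G: 185/255 ≈ 0.725490 > 0.04045 → ((0.725490+0.055)/1.055)^2.4 ≈ 0.485150
  B: 136/255 ≈ 0.533333 > 0.04045 → ((0.533333+0.055)/1.055)^2.4 ≈ 0.246201
R_lin = 0.006512, G_lin = 0.485150, B_lin = 0.246201
L = 0.2126×R + 0.7152×G + 0.0722×B
L = 0.2126×0.006512 + 0.7152×0.485150 + 0.0722×0.246201
L ≈ 0.366139


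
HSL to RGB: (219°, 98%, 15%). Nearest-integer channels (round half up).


H=219°, S=0.98, L=0.15
C = (1-|2L-1|)×S = (1-|-0.70|)×0.98 = 0.294
H' = H/60 = 219/60 ≈ 3.6500; X = C×(1-|H' mod 2 - 1|) = 0.1029
m = L - C/2 = 0.15 - 0.147 = 0.003
Sector ⌊H'⌋ = 3 → (R',G',B') = (0.0, 0.1029, 0.294)
RGB = ((R'+m)×255, (G'+m)×255, (B'+m)×255) = (0.765, 27.0045, 75.735)
Round half up → RGB(1, 27, 76)


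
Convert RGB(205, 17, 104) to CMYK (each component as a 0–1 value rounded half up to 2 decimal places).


R'=205/255≈0.8039, G'=17/255≈0.0667, B'=104/255≈0.4078
K = 1 - max(R',G',B') = 1 - 205/255 = 50/255 = 0.19607… → 0.20
(1-R'-K)/(1-K) simplifies to (max-R)/max with max = 205:
C = (205-205)/205 = 0/205 = 0 → 0.00
M = (205-17)/205 = 188/205 = 0.91707… → 0.92
Y = (205-104)/205 = 101/205 = 0.49268… → 0.49
= CMYK(0.00, 0.92, 0.49, 0.20)


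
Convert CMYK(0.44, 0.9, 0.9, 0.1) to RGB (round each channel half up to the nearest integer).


R = 255 × (1-C) × (1-K) = 255 × 0.56 × 0.90 = 128.52 → 129
G = 255 × (1-M) × (1-K) = 255 × 0.10 × 0.90 = 22.95 → 23
B = 255 × (1-Y) × (1-K) = 255 × 0.10 × 0.90 = 22.95 → 23
= RGB(129, 23, 23)


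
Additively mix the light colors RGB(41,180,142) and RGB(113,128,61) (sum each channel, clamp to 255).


Additive: each channel = min(255, C₁+C₂)
R: 41+113 = 154 → 154
G: 180+128 = 308 → 255
B: 142+61 = 203 → 203
= RGB(154, 255, 203)


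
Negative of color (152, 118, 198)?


Invert: (255-R, 255-G, 255-B)
R: 255-152 = 103
G: 255-118 = 137
B: 255-198 = 57
= RGB(103, 137, 57)


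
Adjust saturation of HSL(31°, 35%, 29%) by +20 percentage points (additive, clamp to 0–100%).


Original S = 35%
Adjustment = +20 percentage points
New S = 35 + (20) = 55
Clamp to [0, 100] → 55
= HSL(31°, 55%, 29%)


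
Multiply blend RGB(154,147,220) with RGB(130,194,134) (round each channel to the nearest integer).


Multiply: C = A×B/255, rounded to nearest integer
R: 154×130/255 = 20020/255 ≈ 78.510 → 79
G: 147×194/255 = 28518/255 ≈ 111.835 → 112
B: 220×134/255 = 29480/255 ≈ 115.608 → 116
= RGB(79, 112, 116)


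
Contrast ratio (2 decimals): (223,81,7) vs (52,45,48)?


Linearize each sRGB channel c=v/255: c/12.92 if c ≤ 0.04045 else ((c+0.055)/1.055)^2.4
L = 0.2126×R_lin + 0.7152×G_lin + 0.0722×B_lin
Color 1 (223,81,7):
  R=223: 223/255≈0.8745 > 0.04045 → ((0.8745+0.055)/1.055)^2.4 ≈ 0.73791
  G=81: 81/255≈0.3176 > 0.04045 → ((0.3176+0.055)/1.055)^2.4 ≈ 0.08228
  B=7: 7/255≈0.0275 ≤ 0.04045 → 0.0275/12.92 ≈ 0.00212
  L1 = 0.2126×0.73791 + 0.7152×0.08228 + 0.0722×0.00212 ≈ 0.21588
Color 2 (52,45,48):
  R=52: 52/255≈0.2039 > 0.04045 → ((0.2039+0.055)/1.055)^2.4 ≈ 0.03434
  G=45: 45/255≈0.1765 > 0.04045 → ((0.1765+0.055)/1.055)^2.4 ≈ 0.02624
  B=48: 48/255≈0.1882 > 0.04045 → ((0.1882+0.055)/1.055)^2.4 ≈ 0.02956
  L2 = 0.2126×0.03434 + 0.7152×0.02624 + 0.0722×0.02956 ≈ 0.02820
Lighter = 0.21588, Darker = 0.02820
Ratio = (L_lighter + 0.05) / (L_darker + 0.05)
Ratio = (0.21588 + 0.05) / (0.02820 + 0.05) = 0.26588 / 0.07820 ≈ 3.3999
Ratio ≈ 3.40:1


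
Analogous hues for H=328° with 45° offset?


Base hue: 328°
Left analog: (328 - 45) mod 360 = 283°
Right analog: (328 + 45) mod 360 = 13°
Analogous hues = 283° and 13°


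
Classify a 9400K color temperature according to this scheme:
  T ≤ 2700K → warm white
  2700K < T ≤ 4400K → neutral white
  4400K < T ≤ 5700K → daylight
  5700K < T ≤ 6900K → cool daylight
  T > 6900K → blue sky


Temperature: 9400K
9400K > 6900K → blue sky
Classification: blue sky


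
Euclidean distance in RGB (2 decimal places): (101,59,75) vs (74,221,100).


d = √[(R₁-R₂)² + (G₁-G₂)² + (B₁-B₂)²]
d = √[(101-74)² + (59-221)² + (75-100)²]
d = √[729 + 26244 + 625]
d = √27598
d ≈ 166.13


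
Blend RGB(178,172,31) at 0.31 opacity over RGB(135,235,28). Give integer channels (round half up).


C = α×F + (1-α)×B, with 1-α = 0.69
R: 0.31×178 + 0.69×135 = 55.18 + 93.15 = 148.33 → 148
G: 0.31×172 + 0.69×235 = 53.32 + 162.15 = 215.47 → 215
B: 0.31×31 + 0.69×28 = 9.61 + 19.32 = 28.93 → 29
= RGB(148, 215, 29)


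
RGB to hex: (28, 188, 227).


R = 28 → 1C (hex)
G = 188 → BC (hex)
B = 227 → E3 (hex)
Hex = #1CBCE3


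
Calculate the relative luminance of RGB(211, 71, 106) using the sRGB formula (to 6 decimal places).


Linearize each channel (sRGB transfer function): c = v/255; c_lin = c/12.92 if c ≤ 0.04045, else ((c+0.055)/1.055)^2.4
  R: 211/255 ≈ 0.827451 > 0.04045 → ((0.827451+0.055)/1.055)^2.4 ≈ 0.651406
  G: 71/255 ≈ 0.278431 > 0.04045 → ((0.278431+0.055)/1.055)^2.4 ≈ 0.063010
  B: 106/255 ≈ 0.415686 > 0.04045 → ((0.415686+0.055)/1.055)^2.4 ≈ 0.144128
R_lin = 0.651406, G_lin = 0.063010, B_lin = 0.144128
L = 0.2126×R + 0.7152×G + 0.0722×B
L = 0.2126×0.651406 + 0.7152×0.063010 + 0.0722×0.144128
L ≈ 0.193960


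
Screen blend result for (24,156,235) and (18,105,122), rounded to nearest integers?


Screen: C = 255 - (255-A)×(255-B)/255, rounded to nearest integer
R: 255 - (255-24)×(255-18)/255 = 255 - 54747/255 ≈ 255 - 214.694 = 40.306 → 40
G: 255 - (255-156)×(255-105)/255 = 255 - 14850/255 ≈ 255 - 58.235 = 196.765 → 197
B: 255 - (255-235)×(255-122)/255 = 255 - 2660/255 ≈ 255 - 10.431 = 244.569 → 245
= RGB(40, 197, 245)


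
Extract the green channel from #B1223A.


Color: #B1223A
R = B1 = 177
G = 22 = 34
B = 3A = 58
Green = 34


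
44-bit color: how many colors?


Colors = 2^bits = 2^44
= 17,592,186,044,416 colors


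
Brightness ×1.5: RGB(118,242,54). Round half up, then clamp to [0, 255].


Multiply each channel by 1.5, round half up, clamp to [0, 255]
R: 118×1.5 = 177
G: 242×1.5 = 363 → clamp → 255
B: 54×1.5 = 81
= RGB(177, 255, 81)


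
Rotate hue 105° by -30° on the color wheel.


New hue = (H + rotation) mod 360
New hue = (105 -30) mod 360
= 75 mod 360
= 75°


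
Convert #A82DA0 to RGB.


A8 → 168 (R)
2D → 45 (G)
A0 → 160 (B)
= RGB(168, 45, 160)


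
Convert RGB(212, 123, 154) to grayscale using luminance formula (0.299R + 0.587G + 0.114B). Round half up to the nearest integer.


Gray = 0.299×R + 0.587×G + 0.114×B
Gray = 0.299×212 + 0.587×123 + 0.114×154
Gray = 63.388 + 72.201 + 17.556
Gray = 153.145 → round half up → 153
Gray = 153


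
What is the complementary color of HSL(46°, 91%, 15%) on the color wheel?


Complement = opposite side of color wheel = hue + 180°
H' = (46 + 180) mod 360 = 226°
S and L unchanged.
= HSL(226°, 91%, 15%)


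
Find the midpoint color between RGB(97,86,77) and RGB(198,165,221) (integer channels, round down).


Midpoint: each channel = ⌊(C₁+C₂)/2⌋
R: ⌊(97+198)/2⌋ = 147
G: ⌊(86+165)/2⌋ = 125
B: ⌊(77+221)/2⌋ = 149
= RGB(147, 125, 149)


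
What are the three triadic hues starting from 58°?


Triadic: equally spaced at 120° intervals
H1 = 58°
H2 = (58 + 120) mod 360 = 178°
H3 = (58 + 240) mod 360 = 298°
Triadic = 58°, 178°, 298°


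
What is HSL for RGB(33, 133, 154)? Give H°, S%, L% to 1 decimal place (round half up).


Normalize: R'=33/255≈0.1294, G'=133/255≈0.5216, B'=154/255≈0.6039
Max=154/255, Min=33/255, Δ=Max-Min=121/255
L = (Max+Min)/2 = (154+33)/510 = 187/510 = 0.36666… → L = 36.7%
L ≤ 0.5 → S = Δ/(Max+Min) = 121/(154+33) = 121/187 = 0.64705… → S = 64.7%
(the 1/255 factors cancel in S and H, so raw channel differences can be used)
Max is B' → H = 60 × ((R-G)/Δ + 4) = 60 × ((33-133)/121 + 4)
  -100/121 + 4 = -0.8264… + 4 = 3.1735…
  H = 60 × 3.1735… = 190.413…° → H = 190.4°
= HSL(190.4°, 64.7%, 36.7%)


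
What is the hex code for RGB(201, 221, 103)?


R = 201 → C9 (hex)
G = 221 → DD (hex)
B = 103 → 67 (hex)
Hex = #C9DD67


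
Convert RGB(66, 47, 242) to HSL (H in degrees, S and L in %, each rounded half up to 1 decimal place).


Normalize: R'=66/255≈0.2588, G'=47/255≈0.1843, B'=242/255≈0.9490
Max=242/255, Min=47/255, Δ=Max-Min=195/255
L = (Max+Min)/2 = (242+47)/510 = 289/510 = 0.56666… → L = 56.7%
L > 0.5 → S = Δ/(2-Max-Min) = 195/(510-242-47) = 195/221 = 0.88235… → S = 88.2%
(the 1/255 factors cancel in S and H, so raw channel differences can be used)
Max is B' → H = 60 × ((R-G)/Δ + 4) = 60 × ((66-47)/195 + 4)
  19/195 + 4 = 0.0974… + 4 = 4.0974…
  H = 60 × 4.0974… = 245.846…° → H = 245.8°
= HSL(245.8°, 88.2%, 56.7%)


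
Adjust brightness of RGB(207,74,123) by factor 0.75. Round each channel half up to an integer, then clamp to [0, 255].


Multiply each channel by 0.75, round half up, clamp to [0, 255]
R: 207×0.75 = 155.25 → round → 155
G: 74×0.75 = 55.5 → round → 56
B: 123×0.75 = 92.25 → round → 92
= RGB(155, 56, 92)


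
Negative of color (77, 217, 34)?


Invert: (255-R, 255-G, 255-B)
R: 255-77 = 178
G: 255-217 = 38
B: 255-34 = 221
= RGB(178, 38, 221)


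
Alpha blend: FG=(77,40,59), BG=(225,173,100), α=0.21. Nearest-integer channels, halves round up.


C = α×F + (1-α)×B, with 1-α = 0.79
R: 0.21×77 + 0.79×225 = 16.17 + 177.75 = 193.92 → 194
G: 0.21×40 + 0.79×173 = 8.40 + 136.67 = 145.07 → 145
B: 0.21×59 + 0.79×100 = 12.39 + 79.00 = 91.39 → 91
= RGB(194, 145, 91)


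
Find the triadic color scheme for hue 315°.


Triadic: equally spaced at 120° intervals
H1 = 315°
H2 = (315 + 120) mod 360 = 75°
H3 = (315 + 240) mod 360 = 195°
Triadic = 315°, 75°, 195°


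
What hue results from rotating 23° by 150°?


New hue = (H + rotation) mod 360
New hue = (23 + 150) mod 360
= 173 mod 360
= 173°


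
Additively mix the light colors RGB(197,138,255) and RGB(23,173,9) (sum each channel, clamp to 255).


Additive: each channel = min(255, C₁+C₂)
R: 197+23 = 220 → 220
G: 138+173 = 311 → 255
B: 255+9 = 264 → 255
= RGB(220, 255, 255)


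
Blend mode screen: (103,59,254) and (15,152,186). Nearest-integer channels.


Screen: C = 255 - (255-A)×(255-B)/255, rounded to nearest integer
R: 255 - (255-103)×(255-15)/255 = 255 - 36480/255 ≈ 255 - 143.059 = 111.941 → 112
G: 255 - (255-59)×(255-152)/255 = 255 - 20188/255 ≈ 255 - 79.169 = 175.831 → 176
B: 255 - (255-254)×(255-186)/255 = 255 - 69/255 ≈ 255 - 0.271 = 254.729 → 255
= RGB(112, 176, 255)


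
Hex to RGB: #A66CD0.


A6 → 166 (R)
6C → 108 (G)
D0 → 208 (B)
= RGB(166, 108, 208)


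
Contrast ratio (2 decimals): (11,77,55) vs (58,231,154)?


Linearize each sRGB channel c=v/255: c/12.92 if c ≤ 0.04045 else ((c+0.055)/1.055)^2.4
L = 0.2126×R_lin + 0.7152×G_lin + 0.0722×B_lin
Color 1 (11,77,55):
  R=11: 11/255≈0.0431 > 0.04045 → ((0.0431+0.055)/1.055)^2.4 ≈ 0.00335
  G=77: 77/255≈0.3020 > 0.04045 → ((0.3020+0.055)/1.055)^2.4 ≈ 0.07421
  B=55: 55/255≈0.2157 > 0.04045 → ((0.2157+0.055)/1.055)^2.4 ≈ 0.03820
  L1 = 0.2126×0.00335 + 0.7152×0.07421 + 0.0722×0.03820 ≈ 0.05655
Color 2 (58,231,154):
  R=58: 58/255≈0.2275 > 0.04045 → ((0.2275+0.055)/1.055)^2.4 ≈ 0.04231
  G=231: 231/255≈0.9059 > 0.04045 → ((0.9059+0.055)/1.055)^2.4 ≈ 0.79910
  B=154: 154/255≈0.6039 > 0.04045 → ((0.6039+0.055)/1.055)^2.4 ≈ 0.32314
  L2 = 0.2126×0.04231 + 0.7152×0.79910 + 0.0722×0.32314 ≈ 0.60384
Lighter = 0.60384, Darker = 0.05655
Ratio = (L_lighter + 0.05) / (L_darker + 0.05)
Ratio = (0.60384 + 0.05) / (0.05655 + 0.05) = 0.65384 / 0.10655 ≈ 6.1367
Ratio ≈ 6.14:1


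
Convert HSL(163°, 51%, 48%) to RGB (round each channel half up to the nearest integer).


H=163°, S=0.51, L=0.48
C = (1-|2L-1|)×S = (1-|-0.04|)×0.51 = 0.4896
H' = H/60 = 163/60 ≈ 2.7167; X = C×(1-|H' mod 2 - 1|) = 0.35088
m = L - C/2 = 0.48 - 0.2448 = 0.2352
Sector ⌊H'⌋ = 2 → (R',G',B') = (0.0, 0.4896, 0.35088)
RGB = ((R'+m)×255, (G'+m)×255, (B'+m)×255) = (59.976, 184.824, 149.4504)
Round half up → RGB(60, 185, 149)


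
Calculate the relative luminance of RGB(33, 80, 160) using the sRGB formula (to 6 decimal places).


Linearize each channel (sRGB transfer function): c = v/255; c_lin = c/12.92 if c ≤ 0.04045, else ((c+0.055)/1.055)^2.4
  R: 33/255 ≈ 0.129412 > 0.04045 → ((0.129412+0.055)/1.055)^2.4 ≈ 0.015209
  G: 80/255 ≈ 0.313725 > 0.04045 → ((0.313725+0.055)/1.055)^2.4 ≈ 0.080220
  B: 160/255 ≈ 0.627451 > 0.04045 → ((0.627451+0.055)/1.055)^2.4 ≈ 0.351533
R_lin = 0.015209, G_lin = 0.080220, B_lin = 0.351533
L = 0.2126×R + 0.7152×G + 0.0722×B
L = 0.2126×0.015209 + 0.7152×0.080220 + 0.0722×0.351533
L ≈ 0.085987


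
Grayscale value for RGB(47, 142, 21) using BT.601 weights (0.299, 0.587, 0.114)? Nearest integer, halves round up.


Gray = 0.299×R + 0.587×G + 0.114×B
Gray = 0.299×47 + 0.587×142 + 0.114×21
Gray = 14.053 + 83.354 + 2.394
Gray = 99.801 → round half up → 100
Gray = 100


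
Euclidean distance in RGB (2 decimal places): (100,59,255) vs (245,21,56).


d = √[(R₁-R₂)² + (G₁-G₂)² + (B₁-B₂)²]
d = √[(100-245)² + (59-21)² + (255-56)²]
d = √[21025 + 1444 + 39601]
d = √62070
d ≈ 249.14


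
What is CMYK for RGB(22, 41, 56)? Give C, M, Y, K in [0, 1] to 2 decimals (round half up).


R'=22/255≈0.0863, G'=41/255≈0.1608, B'=56/255≈0.2196
K = 1 - max(R',G',B') = 1 - 56/255 = 199/255 = 0.78039… → 0.78
(1-R'-K)/(1-K) simplifies to (max-R)/max with max = 56:
C = (56-22)/56 = 34/56 = 0.60714… → 0.61
M = (56-41)/56 = 15/56 = 0.26785… → 0.27
Y = (56-56)/56 = 0/56 = 0 → 0.00
= CMYK(0.61, 0.27, 0.00, 0.78)


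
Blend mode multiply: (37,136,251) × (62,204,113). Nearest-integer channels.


Multiply: C = A×B/255, rounded to nearest integer
R: 37×62/255 = 2294/255 ≈ 8.996 → 9
G: 136×204/255 = 27744/255 ≈ 108.800 → 109
B: 251×113/255 = 28363/255 ≈ 111.227 → 111
= RGB(9, 109, 111)


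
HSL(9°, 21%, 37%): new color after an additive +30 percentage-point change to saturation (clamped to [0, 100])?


Original S = 21%
Adjustment = +30 percentage points
New S = 21 + (30) = 51
Clamp to [0, 100] → 51
= HSL(9°, 51%, 37%)


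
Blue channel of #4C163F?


Color: #4C163F
R = 4C = 76
G = 16 = 22
B = 3F = 63
Blue = 63


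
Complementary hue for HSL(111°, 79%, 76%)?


Complement = opposite side of color wheel = hue + 180°
H' = (111 + 180) mod 360 = 291°
S and L unchanged.
= HSL(291°, 79%, 76%)


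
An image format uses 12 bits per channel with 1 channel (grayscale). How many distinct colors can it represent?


Total bits = 12 bits/channel × 1 channels = 12 bits
Distinct colors = 2^12
= 4,096 colors


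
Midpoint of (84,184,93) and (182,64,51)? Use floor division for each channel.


Midpoint: each channel = ⌊(C₁+C₂)/2⌋
R: ⌊(84+182)/2⌋ = 133
G: ⌊(184+64)/2⌋ = 124
B: ⌊(93+51)/2⌋ = 72
= RGB(133, 124, 72)


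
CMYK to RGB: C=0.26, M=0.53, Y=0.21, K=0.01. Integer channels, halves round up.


R = 255 × (1-C) × (1-K) = 255 × 0.74 × 0.99 = 186.813 → 187
G = 255 × (1-M) × (1-K) = 255 × 0.47 × 0.99 = 118.6515 → 119
B = 255 × (1-Y) × (1-K) = 255 × 0.79 × 0.99 = 199.4355 → 199
= RGB(187, 119, 199)


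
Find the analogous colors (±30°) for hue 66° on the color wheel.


Base hue: 66°
Left analog: (66 - 30) mod 360 = 36°
Right analog: (66 + 30) mod 360 = 96°
Analogous hues = 36° and 96°


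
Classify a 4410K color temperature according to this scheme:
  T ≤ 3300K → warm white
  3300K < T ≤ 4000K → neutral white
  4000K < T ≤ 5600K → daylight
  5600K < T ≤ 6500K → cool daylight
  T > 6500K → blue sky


Temperature: 4410K
4000K < 4410K ≤ 5600K → daylight
Classification: daylight


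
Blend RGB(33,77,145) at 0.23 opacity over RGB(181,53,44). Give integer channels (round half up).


C = α×F + (1-α)×B, with 1-α = 0.77
R: 0.23×33 + 0.77×181 = 7.59 + 139.37 = 146.96 → 147
G: 0.23×77 + 0.77×53 = 17.71 + 40.81 = 58.52 → 59
B: 0.23×145 + 0.77×44 = 33.35 + 33.88 = 67.23 → 67
= RGB(147, 59, 67)


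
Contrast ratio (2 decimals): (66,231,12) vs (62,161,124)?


Linearize each sRGB channel c=v/255: c/12.92 if c ≤ 0.04045 else ((c+0.055)/1.055)^2.4
L = 0.2126×R_lin + 0.7152×G_lin + 0.0722×B_lin
Color 1 (66,231,12):
  R=66: 66/255≈0.2588 > 0.04045 → ((0.2588+0.055)/1.055)^2.4 ≈ 0.05448
  G=231: 231/255≈0.9059 > 0.04045 → ((0.9059+0.055)/1.055)^2.4 ≈ 0.79910
  B=12: 12/255≈0.0471 > 0.04045 → ((0.0471+0.055)/1.055)^2.4 ≈ 0.00368
  L1 = 0.2126×0.05448 + 0.7152×0.79910 + 0.0722×0.00368 ≈ 0.58337
Color 2 (62,161,124):
  R=62: 62/255≈0.2431 > 0.04045 → ((0.2431+0.055)/1.055)^2.4 ≈ 0.04817
  G=161: 161/255≈0.6314 > 0.04045 → ((0.6314+0.055)/1.055)^2.4 ≈ 0.35640
  B=124: 124/255≈0.4863 > 0.04045 → ((0.4863+0.055)/1.055)^2.4 ≈ 0.20156
  L2 = 0.2126×0.04817 + 0.7152×0.35640 + 0.0722×0.20156 ≈ 0.27969
Lighter = 0.58337, Darker = 0.27969
Ratio = (L_lighter + 0.05) / (L_darker + 0.05)
Ratio = (0.58337 + 0.05) / (0.27969 + 0.05) = 0.63337 / 0.32969 ≈ 1.9211
Ratio ≈ 1.92:1


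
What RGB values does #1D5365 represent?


1D → 29 (R)
53 → 83 (G)
65 → 101 (B)
= RGB(29, 83, 101)


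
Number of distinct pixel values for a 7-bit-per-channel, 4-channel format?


Total bits = 7 bits/channel × 4 channels = 28 bits
Distinct pixel values = 2^28
= 268,435,456 pixel values


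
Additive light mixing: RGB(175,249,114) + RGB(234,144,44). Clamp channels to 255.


Additive: each channel = min(255, C₁+C₂)
R: 175+234 = 409 → 255
G: 249+144 = 393 → 255
B: 114+44 = 158 → 158
= RGB(255, 255, 158)


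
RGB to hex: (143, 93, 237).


R = 143 → 8F (hex)
G = 93 → 5D (hex)
B = 237 → ED (hex)
Hex = #8F5DED


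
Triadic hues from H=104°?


Triadic: equally spaced at 120° intervals
H1 = 104°
H2 = (104 + 120) mod 360 = 224°
H3 = (104 + 240) mod 360 = 344°
Triadic = 104°, 224°, 344°


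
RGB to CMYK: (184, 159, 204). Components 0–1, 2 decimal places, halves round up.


R'=184/255≈0.7216, G'=159/255≈0.6235, B'=204/255≈0.8000
K = 1 - max(R',G',B') = 1 - 204/255 = 51/255 = 0.2 → 0.20
(1-R'-K)/(1-K) simplifies to (max-R)/max with max = 204:
C = (204-184)/204 = 20/204 = 0.09803… → 0.10
M = (204-159)/204 = 45/204 = 0.22058… → 0.22
Y = (204-204)/204 = 0/204 = 0 → 0.00
= CMYK(0.10, 0.22, 0.00, 0.20)


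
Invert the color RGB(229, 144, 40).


Invert: (255-R, 255-G, 255-B)
R: 255-229 = 26
G: 255-144 = 111
B: 255-40 = 215
= RGB(26, 111, 215)


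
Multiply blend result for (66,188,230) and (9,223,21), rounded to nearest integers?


Multiply: C = A×B/255, rounded to nearest integer
R: 66×9/255 = 594/255 ≈ 2.329 → 2
G: 188×223/255 = 41924/255 ≈ 164.408 → 164
B: 230×21/255 = 4830/255 ≈ 18.941 → 19
= RGB(2, 164, 19)


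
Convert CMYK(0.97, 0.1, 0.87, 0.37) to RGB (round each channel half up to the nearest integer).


R = 255 × (1-C) × (1-K) = 255 × 0.03 × 0.63 = 4.8195 → 5
G = 255 × (1-M) × (1-K) = 255 × 0.90 × 0.63 = 144.585 → 145
B = 255 × (1-Y) × (1-K) = 255 × 0.13 × 0.63 = 20.8845 → 21
= RGB(5, 145, 21)


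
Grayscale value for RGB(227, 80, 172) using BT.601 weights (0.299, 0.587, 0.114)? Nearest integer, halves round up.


Gray = 0.299×R + 0.587×G + 0.114×B
Gray = 0.299×227 + 0.587×80 + 0.114×172
Gray = 67.873 + 46.960 + 19.608
Gray = 134.441 → round half up → 134
Gray = 134


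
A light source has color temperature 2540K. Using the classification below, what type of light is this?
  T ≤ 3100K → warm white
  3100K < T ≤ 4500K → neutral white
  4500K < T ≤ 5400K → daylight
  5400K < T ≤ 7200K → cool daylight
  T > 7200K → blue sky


Temperature: 2540K
2540K ≤ 3100K → warm white
Classification: warm white


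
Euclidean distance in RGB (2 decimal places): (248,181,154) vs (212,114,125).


d = √[(R₁-R₂)² + (G₁-G₂)² + (B₁-B₂)²]
d = √[(248-212)² + (181-114)² + (154-125)²]
d = √[1296 + 4489 + 841]
d = √6626
d ≈ 81.40


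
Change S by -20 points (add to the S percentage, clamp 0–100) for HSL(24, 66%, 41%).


Original S = 66%
Adjustment = -20 percentage points
New S = 66 + (-20) = 46
Clamp to [0, 100] → 46
= HSL(24°, 46%, 41%)


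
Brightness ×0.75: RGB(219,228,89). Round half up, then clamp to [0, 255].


Multiply each channel by 0.75, round half up, clamp to [0, 255]
R: 219×0.75 = 164.25 → round → 164
G: 228×0.75 = 171
B: 89×0.75 = 66.75 → round → 67
= RGB(164, 171, 67)


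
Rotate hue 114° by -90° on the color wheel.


New hue = (H + rotation) mod 360
New hue = (114 -90) mod 360
= 24 mod 360
= 24°


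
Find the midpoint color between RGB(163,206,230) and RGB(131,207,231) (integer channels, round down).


Midpoint: each channel = ⌊(C₁+C₂)/2⌋
R: ⌊(163+131)/2⌋ = 147
G: ⌊(206+207)/2⌋ = 206
B: ⌊(230+231)/2⌋ = 230
= RGB(147, 206, 230)


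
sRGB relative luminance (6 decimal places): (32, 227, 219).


Linearize each channel (sRGB transfer function): c = v/255; c_lin = c/12.92 if c ≤ 0.04045, else ((c+0.055)/1.055)^2.4
  R: 32/255 ≈ 0.125490 > 0.04045 → ((0.125490+0.055)/1.055)^2.4 ≈ 0.014444
  G: 227/255 ≈ 0.890196 > 0.04045 → ((0.890196+0.055)/1.055)^2.4 ≈ 0.768151
  B: 219/255 ≈ 0.858824 > 0.04045 → ((0.858824+0.055)/1.055)^2.4 ≈ 0.708376
R_lin = 0.014444, G_lin = 0.768151, B_lin = 0.708376
L = 0.2126×R + 0.7152×G + 0.0722×B
L = 0.2126×0.014444 + 0.7152×0.768151 + 0.0722×0.708376
L ≈ 0.603597


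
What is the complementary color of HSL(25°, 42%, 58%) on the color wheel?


Complement = opposite side of color wheel = hue + 180°
H' = (25 + 180) mod 360 = 205°
S and L unchanged.
= HSL(205°, 42%, 58%)


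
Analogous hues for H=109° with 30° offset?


Base hue: 109°
Left analog: (109 - 30) mod 360 = 79°
Right analog: (109 + 30) mod 360 = 139°
Analogous hues = 79° and 139°


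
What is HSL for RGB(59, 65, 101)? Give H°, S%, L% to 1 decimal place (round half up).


Normalize: R'=59/255≈0.2314, G'=65/255≈0.2549, B'=101/255≈0.3961
Max=101/255, Min=59/255, Δ=Max-Min=42/255
L = (Max+Min)/2 = (101+59)/510 = 160/510 = 0.31372… → L = 31.4%
L ≤ 0.5 → S = Δ/(Max+Min) = 42/(101+59) = 42/160 = 0.2625 → S = 26.3%
(the 1/255 factors cancel in S and H, so raw channel differences can be used)
Max is B' → H = 60 × ((R-G)/Δ + 4) = 60 × ((59-65)/42 + 4)
  -6/42 + 4 = -0.1428… + 4 = 3.8571…
  H = 60 × 3.8571… = 231.428…° → H = 231.4°
= HSL(231.4°, 26.3%, 31.4%)


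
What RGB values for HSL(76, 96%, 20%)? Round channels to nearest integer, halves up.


H=76°, S=0.96, L=0.20
C = (1-|2L-1|)×S = (1-|-0.60|)×0.96 = 0.384
H' = H/60 = 76/60 ≈ 1.2667; X = C×(1-|H' mod 2 - 1|) = 0.2816
m = L - C/2 = 0.20 - 0.192 = 0.008
Sector ⌊H'⌋ = 1 → (R',G',B') = (0.2816, 0.384, 0.0)
RGB = ((R'+m)×255, (G'+m)×255, (B'+m)×255) = (73.848, 99.96, 2.04)
Round half up → RGB(74, 100, 2)


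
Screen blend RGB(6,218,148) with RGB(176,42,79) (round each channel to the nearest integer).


Screen: C = 255 - (255-A)×(255-B)/255, rounded to nearest integer
R: 255 - (255-6)×(255-176)/255 = 255 - 19671/255 ≈ 255 - 77.141 = 177.859 → 178
G: 255 - (255-218)×(255-42)/255 = 255 - 7881/255 ≈ 255 - 30.906 = 224.094 → 224
B: 255 - (255-148)×(255-79)/255 = 255 - 18832/255 ≈ 255 - 73.851 = 181.149 → 181
= RGB(178, 224, 181)


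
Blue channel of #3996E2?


Color: #3996E2
R = 39 = 57
G = 96 = 150
B = E2 = 226
Blue = 226


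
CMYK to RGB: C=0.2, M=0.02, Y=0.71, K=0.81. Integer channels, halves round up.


R = 255 × (1-C) × (1-K) = 255 × 0.80 × 0.19 = 38.76 → 39
G = 255 × (1-M) × (1-K) = 255 × 0.98 × 0.19 = 47.481 → 47
B = 255 × (1-Y) × (1-K) = 255 × 0.29 × 0.19 = 14.0505 → 14
= RGB(39, 47, 14)


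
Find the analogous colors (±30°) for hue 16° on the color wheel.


Base hue: 16°
Left analog: (16 - 30) mod 360 = 346°
Right analog: (16 + 30) mod 360 = 46°
Analogous hues = 346° and 46°


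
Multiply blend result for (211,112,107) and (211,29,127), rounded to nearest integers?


Multiply: C = A×B/255, rounded to nearest integer
R: 211×211/255 = 44521/255 ≈ 174.592 → 175
G: 112×29/255 = 3248/255 ≈ 12.737 → 13
B: 107×127/255 = 13589/255 ≈ 53.290 → 53
= RGB(175, 13, 53)


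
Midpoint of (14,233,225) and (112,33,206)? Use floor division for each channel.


Midpoint: each channel = ⌊(C₁+C₂)/2⌋
R: ⌊(14+112)/2⌋ = 63
G: ⌊(233+33)/2⌋ = 133
B: ⌊(225+206)/2⌋ = 215
= RGB(63, 133, 215)


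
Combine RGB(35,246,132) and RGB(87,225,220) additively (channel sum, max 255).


Additive: each channel = min(255, C₁+C₂)
R: 35+87 = 122 → 122
G: 246+225 = 471 → 255
B: 132+220 = 352 → 255
= RGB(122, 255, 255)


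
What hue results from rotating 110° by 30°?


New hue = (H + rotation) mod 360
New hue = (110 + 30) mod 360
= 140 mod 360
= 140°


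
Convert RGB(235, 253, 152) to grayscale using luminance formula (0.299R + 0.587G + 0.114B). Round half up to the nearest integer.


Gray = 0.299×R + 0.587×G + 0.114×B
Gray = 0.299×235 + 0.587×253 + 0.114×152
Gray = 70.265 + 148.511 + 17.328
Gray = 236.104 → round half up → 236
Gray = 236


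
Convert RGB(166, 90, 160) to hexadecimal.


R = 166 → A6 (hex)
G = 90 → 5A (hex)
B = 160 → A0 (hex)
Hex = #A65AA0


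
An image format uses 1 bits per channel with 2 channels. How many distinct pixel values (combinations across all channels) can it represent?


Total bits = 1 bits/channel × 2 channels = 2 bits
Distinct pixel values = 2^2
= 4 pixel values


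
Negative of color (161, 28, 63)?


Invert: (255-R, 255-G, 255-B)
R: 255-161 = 94
G: 255-28 = 227
B: 255-63 = 192
= RGB(94, 227, 192)


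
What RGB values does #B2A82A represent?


B2 → 178 (R)
A8 → 168 (G)
2A → 42 (B)
= RGB(178, 168, 42)


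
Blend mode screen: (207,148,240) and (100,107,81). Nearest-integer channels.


Screen: C = 255 - (255-A)×(255-B)/255, rounded to nearest integer
R: 255 - (255-207)×(255-100)/255 = 255 - 7440/255 ≈ 255 - 29.176 = 225.824 → 226
G: 255 - (255-148)×(255-107)/255 = 255 - 15836/255 ≈ 255 - 62.102 = 192.898 → 193
B: 255 - (255-240)×(255-81)/255 = 255 - 2610/255 ≈ 255 - 10.235 = 244.765 → 245
= RGB(226, 193, 245)


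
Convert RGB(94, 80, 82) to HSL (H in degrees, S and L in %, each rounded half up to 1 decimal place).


Normalize: R'=94/255≈0.3686, G'=80/255≈0.3137, B'=82/255≈0.3216
Max=94/255, Min=80/255, Δ=Max-Min=14/255
L = (Max+Min)/2 = (94+80)/510 = 174/510 = 0.34117… → L = 34.1%
L ≤ 0.5 → S = Δ/(Max+Min) = 14/(94+80) = 14/174 = 0.08045… → S = 8.0%
(the 1/255 factors cancel in S and H, so raw channel differences can be used)
Max is R' → H = 60 × (((G-B)/Δ) mod 6) = 60 × (((80-82)/14) mod 6)
  (-2)/14 = -0.1428…; negative, so add 6 → 5.8571…
  H = 60 × 5.8571… = 351.428…° → H = 351.4°
= HSL(351.4°, 8.0%, 34.1%)


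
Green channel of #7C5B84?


Color: #7C5B84
R = 7C = 124
G = 5B = 91
B = 84 = 132
Green = 91
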